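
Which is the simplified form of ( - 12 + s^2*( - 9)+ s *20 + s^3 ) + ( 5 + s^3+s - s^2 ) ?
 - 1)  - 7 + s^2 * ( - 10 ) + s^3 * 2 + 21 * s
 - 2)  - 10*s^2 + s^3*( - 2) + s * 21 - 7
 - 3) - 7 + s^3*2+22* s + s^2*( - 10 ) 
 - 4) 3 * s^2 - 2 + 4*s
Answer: 1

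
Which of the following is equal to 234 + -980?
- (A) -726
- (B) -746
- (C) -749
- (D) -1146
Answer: B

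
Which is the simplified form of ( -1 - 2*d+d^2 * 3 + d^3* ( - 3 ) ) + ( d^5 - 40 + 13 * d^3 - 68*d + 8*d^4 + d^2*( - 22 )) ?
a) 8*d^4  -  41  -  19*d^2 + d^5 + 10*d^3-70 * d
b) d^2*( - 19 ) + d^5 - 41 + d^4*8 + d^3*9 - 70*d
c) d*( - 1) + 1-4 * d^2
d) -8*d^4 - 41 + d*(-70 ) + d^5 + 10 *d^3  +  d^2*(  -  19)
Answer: a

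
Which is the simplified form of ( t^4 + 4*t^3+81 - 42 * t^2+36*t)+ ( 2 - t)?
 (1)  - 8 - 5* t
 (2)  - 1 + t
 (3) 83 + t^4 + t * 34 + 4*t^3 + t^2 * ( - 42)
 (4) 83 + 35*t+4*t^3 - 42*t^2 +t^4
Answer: 4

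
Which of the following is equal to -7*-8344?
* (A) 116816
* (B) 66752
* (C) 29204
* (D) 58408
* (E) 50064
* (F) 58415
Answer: D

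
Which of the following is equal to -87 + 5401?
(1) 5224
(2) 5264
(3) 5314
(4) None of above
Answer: 3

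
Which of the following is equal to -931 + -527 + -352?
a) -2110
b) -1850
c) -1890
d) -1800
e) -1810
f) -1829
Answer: e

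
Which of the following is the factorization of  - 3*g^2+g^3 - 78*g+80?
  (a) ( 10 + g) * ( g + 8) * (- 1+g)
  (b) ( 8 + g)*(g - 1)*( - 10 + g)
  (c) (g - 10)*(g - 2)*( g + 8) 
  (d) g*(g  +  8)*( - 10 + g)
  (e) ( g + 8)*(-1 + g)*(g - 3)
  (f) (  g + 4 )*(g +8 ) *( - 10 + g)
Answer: b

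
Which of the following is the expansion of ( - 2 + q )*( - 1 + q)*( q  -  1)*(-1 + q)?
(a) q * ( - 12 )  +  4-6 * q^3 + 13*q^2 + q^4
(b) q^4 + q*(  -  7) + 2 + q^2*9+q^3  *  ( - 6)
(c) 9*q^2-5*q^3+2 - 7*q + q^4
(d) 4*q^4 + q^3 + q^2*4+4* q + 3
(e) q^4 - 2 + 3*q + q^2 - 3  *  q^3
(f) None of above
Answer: c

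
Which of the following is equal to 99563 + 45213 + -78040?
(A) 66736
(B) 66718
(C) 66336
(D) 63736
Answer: A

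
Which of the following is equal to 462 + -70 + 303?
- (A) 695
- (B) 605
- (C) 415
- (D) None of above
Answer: A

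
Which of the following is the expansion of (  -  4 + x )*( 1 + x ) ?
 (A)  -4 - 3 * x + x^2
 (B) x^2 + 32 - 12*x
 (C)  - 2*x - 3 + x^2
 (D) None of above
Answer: A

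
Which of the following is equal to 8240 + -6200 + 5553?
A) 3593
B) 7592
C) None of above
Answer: C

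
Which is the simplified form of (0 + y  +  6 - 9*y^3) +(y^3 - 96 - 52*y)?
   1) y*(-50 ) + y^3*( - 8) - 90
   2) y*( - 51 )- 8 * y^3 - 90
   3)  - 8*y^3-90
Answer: 2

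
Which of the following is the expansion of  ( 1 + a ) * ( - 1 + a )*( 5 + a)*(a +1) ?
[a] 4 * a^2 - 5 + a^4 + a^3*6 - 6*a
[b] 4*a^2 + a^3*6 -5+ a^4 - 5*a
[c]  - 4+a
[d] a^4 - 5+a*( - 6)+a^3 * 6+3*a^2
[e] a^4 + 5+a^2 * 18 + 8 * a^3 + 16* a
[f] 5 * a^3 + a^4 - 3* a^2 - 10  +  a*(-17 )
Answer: a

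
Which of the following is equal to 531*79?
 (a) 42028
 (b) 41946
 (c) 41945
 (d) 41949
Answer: d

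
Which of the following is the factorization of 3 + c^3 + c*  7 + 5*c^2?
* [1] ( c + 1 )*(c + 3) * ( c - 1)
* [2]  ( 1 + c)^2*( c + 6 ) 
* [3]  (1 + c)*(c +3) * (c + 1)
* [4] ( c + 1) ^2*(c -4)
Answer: 3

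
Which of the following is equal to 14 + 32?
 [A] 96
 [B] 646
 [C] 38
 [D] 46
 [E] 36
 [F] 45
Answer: D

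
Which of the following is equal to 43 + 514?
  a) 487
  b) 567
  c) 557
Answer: c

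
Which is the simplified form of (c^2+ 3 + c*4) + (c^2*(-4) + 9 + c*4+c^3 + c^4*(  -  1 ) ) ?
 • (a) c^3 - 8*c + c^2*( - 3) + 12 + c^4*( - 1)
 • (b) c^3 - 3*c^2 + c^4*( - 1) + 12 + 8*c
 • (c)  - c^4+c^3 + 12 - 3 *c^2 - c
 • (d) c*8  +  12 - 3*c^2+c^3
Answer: b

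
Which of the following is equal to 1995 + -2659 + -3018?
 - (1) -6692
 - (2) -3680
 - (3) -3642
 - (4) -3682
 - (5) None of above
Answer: 4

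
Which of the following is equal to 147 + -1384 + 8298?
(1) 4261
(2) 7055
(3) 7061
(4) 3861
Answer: 3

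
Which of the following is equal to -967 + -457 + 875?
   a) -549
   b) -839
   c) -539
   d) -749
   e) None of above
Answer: a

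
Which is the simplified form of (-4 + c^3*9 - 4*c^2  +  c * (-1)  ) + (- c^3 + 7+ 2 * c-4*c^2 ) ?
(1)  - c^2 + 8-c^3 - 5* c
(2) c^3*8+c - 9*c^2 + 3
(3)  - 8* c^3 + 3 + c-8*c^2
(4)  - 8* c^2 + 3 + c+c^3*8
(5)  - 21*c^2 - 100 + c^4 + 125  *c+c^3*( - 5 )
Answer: 4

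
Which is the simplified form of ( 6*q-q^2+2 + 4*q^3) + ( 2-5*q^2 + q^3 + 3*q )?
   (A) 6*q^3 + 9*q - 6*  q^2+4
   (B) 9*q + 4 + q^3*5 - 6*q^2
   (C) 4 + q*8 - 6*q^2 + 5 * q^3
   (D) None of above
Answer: B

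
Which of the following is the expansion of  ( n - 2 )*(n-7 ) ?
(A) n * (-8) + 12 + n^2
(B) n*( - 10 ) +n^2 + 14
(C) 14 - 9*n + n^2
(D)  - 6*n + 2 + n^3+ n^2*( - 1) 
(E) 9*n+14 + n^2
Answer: C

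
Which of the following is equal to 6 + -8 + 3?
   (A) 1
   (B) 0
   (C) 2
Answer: A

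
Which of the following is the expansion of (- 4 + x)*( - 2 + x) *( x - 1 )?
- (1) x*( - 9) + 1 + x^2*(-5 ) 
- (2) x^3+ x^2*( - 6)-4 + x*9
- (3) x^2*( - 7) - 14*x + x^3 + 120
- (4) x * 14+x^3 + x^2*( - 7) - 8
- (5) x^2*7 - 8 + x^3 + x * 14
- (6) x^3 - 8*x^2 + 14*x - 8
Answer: 4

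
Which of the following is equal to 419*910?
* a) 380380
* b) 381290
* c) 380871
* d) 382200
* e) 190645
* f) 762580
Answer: b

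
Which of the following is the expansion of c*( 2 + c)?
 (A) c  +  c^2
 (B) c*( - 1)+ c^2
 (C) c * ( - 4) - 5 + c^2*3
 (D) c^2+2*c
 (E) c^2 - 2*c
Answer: D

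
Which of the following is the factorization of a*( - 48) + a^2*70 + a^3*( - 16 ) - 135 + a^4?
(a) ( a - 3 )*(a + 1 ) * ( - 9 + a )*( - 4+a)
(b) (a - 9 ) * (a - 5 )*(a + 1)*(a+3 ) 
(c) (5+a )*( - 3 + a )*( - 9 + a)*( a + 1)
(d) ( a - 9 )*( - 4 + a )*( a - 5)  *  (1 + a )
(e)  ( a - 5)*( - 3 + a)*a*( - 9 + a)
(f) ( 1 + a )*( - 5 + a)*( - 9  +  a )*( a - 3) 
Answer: f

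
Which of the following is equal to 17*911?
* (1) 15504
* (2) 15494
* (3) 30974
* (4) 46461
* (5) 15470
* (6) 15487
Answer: 6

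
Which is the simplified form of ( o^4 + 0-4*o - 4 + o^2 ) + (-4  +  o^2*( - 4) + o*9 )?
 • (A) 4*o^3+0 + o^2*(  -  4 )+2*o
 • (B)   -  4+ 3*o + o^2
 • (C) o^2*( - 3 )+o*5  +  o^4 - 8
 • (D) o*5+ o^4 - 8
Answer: C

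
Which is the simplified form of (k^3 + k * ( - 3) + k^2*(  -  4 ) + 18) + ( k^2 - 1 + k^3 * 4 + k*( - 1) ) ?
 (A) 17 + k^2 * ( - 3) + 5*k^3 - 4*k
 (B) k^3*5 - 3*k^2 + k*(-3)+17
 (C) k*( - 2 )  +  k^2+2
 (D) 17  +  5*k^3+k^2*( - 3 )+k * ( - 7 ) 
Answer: A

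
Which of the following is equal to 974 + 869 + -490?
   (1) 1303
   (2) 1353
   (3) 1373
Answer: 2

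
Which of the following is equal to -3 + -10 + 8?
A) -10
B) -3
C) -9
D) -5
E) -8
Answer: D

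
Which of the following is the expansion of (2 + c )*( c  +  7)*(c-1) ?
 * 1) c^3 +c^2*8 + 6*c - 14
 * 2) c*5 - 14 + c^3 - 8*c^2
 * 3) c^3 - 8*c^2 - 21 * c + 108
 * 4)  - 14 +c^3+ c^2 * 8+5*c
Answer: 4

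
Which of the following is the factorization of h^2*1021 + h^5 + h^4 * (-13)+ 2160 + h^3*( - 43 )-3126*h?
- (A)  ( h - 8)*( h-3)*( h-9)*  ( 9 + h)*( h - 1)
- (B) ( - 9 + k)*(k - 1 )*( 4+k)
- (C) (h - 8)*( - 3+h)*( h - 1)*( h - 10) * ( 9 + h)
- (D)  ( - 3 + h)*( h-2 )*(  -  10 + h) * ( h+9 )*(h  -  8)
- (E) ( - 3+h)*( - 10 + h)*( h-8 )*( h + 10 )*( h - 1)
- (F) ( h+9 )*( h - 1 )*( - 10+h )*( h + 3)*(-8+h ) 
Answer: C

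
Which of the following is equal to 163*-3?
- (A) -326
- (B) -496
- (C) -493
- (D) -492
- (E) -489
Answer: E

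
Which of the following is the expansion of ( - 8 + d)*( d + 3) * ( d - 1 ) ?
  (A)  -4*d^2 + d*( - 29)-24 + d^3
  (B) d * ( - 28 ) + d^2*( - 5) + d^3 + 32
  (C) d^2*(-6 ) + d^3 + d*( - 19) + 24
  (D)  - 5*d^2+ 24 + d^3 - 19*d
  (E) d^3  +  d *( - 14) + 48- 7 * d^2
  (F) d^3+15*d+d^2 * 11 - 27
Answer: C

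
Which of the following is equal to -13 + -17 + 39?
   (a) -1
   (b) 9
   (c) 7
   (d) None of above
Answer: b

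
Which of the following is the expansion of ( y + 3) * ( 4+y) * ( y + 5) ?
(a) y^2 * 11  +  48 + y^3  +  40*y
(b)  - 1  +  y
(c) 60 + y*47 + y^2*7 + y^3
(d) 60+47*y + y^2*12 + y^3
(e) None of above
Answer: d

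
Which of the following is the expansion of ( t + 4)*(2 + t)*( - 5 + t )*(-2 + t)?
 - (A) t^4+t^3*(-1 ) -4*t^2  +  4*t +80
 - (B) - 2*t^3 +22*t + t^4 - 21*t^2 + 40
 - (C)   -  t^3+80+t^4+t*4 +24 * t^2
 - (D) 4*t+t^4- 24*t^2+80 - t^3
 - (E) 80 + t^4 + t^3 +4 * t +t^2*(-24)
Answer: D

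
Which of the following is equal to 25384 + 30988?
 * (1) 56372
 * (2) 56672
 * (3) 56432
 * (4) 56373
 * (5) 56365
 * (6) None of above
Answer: 1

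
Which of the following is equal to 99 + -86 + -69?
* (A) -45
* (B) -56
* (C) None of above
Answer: B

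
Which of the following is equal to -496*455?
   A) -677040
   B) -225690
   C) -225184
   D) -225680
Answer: D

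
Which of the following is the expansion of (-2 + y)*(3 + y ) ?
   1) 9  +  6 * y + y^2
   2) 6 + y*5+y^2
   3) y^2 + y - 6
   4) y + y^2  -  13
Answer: 3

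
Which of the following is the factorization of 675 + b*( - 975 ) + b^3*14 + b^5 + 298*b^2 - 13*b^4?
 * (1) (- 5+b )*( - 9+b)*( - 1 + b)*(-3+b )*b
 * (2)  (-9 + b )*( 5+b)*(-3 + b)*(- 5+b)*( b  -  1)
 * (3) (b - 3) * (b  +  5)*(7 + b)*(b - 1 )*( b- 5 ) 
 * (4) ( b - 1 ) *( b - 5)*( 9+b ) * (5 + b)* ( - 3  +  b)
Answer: 2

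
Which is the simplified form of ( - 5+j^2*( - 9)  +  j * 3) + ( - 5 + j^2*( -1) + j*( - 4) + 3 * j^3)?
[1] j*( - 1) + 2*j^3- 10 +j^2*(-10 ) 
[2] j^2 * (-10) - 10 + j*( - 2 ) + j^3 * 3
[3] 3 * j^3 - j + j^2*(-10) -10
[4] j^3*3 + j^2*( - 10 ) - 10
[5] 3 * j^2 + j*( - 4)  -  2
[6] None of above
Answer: 3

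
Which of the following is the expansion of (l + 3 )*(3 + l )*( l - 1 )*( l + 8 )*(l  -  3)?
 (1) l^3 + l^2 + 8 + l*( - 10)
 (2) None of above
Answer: 2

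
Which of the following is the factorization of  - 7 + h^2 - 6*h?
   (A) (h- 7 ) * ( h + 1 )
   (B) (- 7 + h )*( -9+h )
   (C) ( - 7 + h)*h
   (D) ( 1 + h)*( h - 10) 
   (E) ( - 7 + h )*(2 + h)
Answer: A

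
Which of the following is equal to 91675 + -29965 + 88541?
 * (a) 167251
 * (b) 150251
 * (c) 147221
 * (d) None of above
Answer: b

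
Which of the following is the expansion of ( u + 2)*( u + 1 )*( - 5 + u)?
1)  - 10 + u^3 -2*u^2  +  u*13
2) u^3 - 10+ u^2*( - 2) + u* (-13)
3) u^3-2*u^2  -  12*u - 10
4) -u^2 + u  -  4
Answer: 2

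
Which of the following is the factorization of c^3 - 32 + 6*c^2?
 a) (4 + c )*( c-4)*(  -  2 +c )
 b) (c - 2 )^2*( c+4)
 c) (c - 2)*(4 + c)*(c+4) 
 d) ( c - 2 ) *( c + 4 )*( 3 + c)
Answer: c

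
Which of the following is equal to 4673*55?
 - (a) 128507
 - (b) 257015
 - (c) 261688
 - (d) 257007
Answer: b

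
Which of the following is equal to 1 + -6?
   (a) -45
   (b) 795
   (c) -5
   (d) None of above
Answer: c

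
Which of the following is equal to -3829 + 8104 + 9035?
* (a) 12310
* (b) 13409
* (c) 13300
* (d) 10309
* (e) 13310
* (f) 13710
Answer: e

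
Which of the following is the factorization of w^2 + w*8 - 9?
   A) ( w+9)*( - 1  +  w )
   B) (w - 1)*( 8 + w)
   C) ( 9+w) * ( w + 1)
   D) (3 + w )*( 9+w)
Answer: A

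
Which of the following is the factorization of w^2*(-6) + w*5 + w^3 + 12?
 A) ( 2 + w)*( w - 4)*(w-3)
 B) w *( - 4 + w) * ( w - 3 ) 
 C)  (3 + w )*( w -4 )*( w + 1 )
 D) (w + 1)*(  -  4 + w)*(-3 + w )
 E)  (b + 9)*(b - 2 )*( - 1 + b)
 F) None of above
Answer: D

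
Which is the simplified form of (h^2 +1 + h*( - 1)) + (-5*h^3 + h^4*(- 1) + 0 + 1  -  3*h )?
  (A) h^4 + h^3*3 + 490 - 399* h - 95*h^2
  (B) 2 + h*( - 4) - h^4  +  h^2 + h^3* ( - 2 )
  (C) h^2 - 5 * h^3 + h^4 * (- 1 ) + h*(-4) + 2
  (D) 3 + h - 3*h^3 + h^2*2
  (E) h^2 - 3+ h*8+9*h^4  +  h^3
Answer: C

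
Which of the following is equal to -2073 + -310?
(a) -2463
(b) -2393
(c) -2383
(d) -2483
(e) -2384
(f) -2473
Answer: c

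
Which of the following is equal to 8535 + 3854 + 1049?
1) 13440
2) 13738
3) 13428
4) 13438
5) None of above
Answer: 4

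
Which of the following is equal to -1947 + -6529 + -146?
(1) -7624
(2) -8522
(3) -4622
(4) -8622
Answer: 4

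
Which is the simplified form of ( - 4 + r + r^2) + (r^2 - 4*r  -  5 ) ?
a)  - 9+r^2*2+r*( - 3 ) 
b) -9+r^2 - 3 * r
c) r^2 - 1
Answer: a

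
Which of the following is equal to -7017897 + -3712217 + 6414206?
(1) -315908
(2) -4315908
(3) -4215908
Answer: 2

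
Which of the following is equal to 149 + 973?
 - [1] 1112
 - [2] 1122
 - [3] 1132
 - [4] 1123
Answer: 2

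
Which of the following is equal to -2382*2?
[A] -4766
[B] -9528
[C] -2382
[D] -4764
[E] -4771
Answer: D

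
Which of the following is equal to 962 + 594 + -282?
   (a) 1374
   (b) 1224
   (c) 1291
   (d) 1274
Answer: d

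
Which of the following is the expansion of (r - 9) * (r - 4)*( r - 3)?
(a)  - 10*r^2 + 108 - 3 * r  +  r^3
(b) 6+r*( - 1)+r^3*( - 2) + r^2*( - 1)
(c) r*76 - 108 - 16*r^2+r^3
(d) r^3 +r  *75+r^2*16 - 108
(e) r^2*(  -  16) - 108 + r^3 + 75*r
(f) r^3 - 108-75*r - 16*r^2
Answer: e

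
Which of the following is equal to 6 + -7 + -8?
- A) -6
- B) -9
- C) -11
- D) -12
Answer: B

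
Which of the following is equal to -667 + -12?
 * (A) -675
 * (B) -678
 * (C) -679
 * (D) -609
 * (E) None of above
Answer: C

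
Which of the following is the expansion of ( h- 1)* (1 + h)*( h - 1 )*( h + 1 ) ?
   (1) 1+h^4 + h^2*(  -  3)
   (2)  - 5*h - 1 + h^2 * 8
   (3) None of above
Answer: 3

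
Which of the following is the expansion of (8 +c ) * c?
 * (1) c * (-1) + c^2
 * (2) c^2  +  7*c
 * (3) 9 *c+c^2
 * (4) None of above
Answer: 4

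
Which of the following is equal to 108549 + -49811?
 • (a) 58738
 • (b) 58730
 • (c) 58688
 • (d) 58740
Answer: a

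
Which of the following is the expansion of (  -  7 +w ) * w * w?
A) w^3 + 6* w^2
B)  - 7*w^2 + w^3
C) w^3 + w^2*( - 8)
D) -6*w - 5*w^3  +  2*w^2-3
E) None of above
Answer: B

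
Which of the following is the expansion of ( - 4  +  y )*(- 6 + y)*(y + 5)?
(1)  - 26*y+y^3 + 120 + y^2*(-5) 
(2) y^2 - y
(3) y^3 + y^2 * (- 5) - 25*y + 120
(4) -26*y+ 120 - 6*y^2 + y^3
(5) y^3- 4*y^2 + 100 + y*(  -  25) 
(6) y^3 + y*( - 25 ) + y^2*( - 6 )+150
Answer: 1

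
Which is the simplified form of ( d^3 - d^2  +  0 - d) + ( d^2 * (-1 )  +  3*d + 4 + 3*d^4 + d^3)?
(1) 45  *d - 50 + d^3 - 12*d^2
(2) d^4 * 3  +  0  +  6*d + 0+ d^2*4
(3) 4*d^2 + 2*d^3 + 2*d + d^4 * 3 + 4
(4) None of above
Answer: 4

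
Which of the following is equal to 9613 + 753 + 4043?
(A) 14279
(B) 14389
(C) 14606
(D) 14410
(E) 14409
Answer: E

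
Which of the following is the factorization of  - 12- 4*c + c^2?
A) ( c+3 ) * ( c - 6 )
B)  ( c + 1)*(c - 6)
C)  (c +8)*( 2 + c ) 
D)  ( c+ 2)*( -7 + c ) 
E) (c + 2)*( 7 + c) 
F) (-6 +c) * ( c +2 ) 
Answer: F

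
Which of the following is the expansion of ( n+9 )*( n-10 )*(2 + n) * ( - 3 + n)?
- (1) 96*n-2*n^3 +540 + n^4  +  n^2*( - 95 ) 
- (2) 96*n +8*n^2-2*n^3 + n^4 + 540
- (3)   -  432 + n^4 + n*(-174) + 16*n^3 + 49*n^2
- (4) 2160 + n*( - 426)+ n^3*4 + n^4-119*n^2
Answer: 1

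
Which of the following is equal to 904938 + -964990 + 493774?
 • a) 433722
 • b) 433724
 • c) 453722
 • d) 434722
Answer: a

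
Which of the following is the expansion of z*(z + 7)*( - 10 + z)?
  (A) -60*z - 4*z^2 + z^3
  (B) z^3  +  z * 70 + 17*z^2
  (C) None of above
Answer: C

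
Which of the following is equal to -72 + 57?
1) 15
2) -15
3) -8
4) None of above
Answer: 2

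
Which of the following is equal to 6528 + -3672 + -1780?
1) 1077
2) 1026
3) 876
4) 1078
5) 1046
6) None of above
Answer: 6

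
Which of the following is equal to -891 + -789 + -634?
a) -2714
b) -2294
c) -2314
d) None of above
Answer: c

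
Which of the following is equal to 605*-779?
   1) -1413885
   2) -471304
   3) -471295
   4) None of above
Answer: 3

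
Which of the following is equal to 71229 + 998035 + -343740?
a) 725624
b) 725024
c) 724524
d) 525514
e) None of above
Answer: e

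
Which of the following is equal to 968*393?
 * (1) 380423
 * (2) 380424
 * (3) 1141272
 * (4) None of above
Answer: 2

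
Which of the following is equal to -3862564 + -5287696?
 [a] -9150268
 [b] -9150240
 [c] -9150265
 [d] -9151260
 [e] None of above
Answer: e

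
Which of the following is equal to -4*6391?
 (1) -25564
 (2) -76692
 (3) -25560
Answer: 1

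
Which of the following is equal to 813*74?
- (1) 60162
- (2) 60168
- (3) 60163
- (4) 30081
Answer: 1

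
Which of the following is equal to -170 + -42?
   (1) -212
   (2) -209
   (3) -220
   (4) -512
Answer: 1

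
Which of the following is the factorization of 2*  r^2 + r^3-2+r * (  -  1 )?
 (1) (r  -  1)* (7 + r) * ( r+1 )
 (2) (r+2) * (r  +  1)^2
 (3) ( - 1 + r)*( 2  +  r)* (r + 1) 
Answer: 3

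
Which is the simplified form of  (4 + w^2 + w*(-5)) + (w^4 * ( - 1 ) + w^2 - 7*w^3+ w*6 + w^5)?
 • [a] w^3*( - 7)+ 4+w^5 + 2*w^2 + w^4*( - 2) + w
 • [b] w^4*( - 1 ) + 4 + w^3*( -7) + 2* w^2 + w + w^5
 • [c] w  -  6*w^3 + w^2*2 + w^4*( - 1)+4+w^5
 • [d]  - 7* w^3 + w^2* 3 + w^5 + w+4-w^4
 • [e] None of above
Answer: b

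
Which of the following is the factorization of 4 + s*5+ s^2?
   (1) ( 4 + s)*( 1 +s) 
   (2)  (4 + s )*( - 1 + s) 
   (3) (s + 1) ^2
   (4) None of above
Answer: 1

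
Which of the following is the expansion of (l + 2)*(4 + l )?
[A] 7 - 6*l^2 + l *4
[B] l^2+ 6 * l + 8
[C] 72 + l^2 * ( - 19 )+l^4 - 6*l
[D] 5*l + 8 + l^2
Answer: B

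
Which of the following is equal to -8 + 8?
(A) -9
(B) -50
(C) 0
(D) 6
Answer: C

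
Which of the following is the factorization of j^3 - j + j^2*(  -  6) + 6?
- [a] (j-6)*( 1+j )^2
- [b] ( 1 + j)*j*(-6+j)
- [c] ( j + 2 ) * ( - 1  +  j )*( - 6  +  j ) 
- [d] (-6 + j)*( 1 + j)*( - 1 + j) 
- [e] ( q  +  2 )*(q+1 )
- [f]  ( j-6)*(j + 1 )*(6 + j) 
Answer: d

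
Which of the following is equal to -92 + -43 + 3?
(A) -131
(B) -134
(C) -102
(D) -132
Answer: D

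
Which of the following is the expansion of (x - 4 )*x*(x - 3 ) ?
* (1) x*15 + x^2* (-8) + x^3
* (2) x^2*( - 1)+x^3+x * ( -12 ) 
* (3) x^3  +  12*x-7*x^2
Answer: 3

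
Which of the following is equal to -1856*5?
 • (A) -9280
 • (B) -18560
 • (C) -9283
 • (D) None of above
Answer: A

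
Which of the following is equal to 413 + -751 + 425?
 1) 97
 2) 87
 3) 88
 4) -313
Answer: 2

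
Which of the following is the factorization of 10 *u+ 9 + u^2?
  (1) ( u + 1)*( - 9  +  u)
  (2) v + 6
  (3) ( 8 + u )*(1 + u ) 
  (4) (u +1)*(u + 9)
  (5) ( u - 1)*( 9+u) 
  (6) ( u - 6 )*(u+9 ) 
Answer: 4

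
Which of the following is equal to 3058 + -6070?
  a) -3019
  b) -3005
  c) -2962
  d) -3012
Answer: d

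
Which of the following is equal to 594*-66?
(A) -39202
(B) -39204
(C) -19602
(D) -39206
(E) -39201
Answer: B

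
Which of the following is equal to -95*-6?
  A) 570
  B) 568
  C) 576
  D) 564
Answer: A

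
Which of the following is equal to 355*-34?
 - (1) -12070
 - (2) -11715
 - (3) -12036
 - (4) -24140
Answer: 1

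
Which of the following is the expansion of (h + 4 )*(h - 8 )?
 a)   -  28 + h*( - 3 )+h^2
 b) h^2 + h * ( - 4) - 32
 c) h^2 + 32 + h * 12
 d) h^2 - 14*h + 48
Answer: b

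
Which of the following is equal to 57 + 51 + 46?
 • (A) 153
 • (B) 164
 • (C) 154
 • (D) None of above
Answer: C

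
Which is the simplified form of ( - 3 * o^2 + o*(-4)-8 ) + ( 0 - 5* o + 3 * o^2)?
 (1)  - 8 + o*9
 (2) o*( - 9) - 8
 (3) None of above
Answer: 2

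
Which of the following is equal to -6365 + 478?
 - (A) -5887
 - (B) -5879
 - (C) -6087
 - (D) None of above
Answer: A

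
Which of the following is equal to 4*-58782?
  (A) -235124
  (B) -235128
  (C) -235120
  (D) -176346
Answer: B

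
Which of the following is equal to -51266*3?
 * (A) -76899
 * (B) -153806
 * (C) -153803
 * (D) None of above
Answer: D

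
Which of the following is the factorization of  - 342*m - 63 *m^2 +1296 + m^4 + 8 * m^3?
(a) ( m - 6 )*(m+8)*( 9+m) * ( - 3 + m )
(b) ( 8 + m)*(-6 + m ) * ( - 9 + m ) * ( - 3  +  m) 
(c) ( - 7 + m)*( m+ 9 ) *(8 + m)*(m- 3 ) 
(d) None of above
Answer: a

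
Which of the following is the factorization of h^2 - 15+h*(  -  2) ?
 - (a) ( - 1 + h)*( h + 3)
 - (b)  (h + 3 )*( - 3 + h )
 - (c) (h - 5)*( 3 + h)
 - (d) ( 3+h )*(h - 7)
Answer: c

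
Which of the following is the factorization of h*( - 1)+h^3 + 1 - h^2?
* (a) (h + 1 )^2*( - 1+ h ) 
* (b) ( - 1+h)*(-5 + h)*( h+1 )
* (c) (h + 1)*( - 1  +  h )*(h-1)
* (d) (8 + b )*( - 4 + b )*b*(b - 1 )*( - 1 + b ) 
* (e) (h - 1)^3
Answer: c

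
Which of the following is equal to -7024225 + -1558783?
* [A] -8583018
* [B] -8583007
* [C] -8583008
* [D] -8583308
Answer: C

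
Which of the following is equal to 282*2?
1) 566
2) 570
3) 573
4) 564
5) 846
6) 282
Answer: 4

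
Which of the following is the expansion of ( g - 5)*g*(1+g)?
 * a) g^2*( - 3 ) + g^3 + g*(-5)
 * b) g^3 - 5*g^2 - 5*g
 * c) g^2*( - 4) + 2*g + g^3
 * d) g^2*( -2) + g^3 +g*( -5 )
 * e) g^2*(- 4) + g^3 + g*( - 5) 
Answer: e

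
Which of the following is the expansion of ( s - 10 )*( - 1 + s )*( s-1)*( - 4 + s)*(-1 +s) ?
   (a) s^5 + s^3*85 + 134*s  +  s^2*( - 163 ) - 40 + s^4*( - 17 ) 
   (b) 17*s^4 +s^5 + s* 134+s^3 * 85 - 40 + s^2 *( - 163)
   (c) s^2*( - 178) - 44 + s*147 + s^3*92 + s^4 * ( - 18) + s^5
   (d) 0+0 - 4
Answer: a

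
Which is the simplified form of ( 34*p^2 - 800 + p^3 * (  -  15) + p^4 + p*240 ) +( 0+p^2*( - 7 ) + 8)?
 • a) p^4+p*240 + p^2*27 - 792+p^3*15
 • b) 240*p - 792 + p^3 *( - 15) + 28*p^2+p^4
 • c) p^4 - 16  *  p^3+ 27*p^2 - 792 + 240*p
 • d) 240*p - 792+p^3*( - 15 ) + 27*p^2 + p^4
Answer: d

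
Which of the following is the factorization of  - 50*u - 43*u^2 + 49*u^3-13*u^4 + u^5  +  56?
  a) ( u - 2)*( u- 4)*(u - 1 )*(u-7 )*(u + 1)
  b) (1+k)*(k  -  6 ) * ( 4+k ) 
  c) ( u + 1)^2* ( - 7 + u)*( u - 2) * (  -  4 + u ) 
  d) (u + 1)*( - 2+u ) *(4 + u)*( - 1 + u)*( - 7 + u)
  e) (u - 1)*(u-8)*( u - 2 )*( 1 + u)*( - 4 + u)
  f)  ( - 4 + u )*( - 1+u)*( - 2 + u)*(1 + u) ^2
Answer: a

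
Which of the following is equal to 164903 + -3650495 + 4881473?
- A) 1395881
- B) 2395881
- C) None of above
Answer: A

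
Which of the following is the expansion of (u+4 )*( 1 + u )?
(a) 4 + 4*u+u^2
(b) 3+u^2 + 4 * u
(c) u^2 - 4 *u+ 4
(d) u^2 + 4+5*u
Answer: d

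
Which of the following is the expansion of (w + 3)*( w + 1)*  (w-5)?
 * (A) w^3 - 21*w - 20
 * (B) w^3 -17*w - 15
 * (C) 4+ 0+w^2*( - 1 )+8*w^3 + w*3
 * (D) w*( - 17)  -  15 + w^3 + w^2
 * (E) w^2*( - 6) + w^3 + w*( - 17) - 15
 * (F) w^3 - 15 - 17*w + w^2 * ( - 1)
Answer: F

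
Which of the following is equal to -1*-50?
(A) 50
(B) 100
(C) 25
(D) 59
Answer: A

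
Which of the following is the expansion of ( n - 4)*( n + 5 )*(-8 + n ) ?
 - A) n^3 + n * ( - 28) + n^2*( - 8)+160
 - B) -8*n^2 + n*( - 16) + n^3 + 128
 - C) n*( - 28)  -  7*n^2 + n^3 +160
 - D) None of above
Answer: C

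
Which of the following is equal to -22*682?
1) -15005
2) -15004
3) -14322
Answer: 2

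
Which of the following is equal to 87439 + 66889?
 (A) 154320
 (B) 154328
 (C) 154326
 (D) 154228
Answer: B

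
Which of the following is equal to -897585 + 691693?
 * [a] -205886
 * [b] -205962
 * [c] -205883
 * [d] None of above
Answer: d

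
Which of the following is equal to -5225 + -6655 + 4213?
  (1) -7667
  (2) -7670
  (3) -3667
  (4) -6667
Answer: 1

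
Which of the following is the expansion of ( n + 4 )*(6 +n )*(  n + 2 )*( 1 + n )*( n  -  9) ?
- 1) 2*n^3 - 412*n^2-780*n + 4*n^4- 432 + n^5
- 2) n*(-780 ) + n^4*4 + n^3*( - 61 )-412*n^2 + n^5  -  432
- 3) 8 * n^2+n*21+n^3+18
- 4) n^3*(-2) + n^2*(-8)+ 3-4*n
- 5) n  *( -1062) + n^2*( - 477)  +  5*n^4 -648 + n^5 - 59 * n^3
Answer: 2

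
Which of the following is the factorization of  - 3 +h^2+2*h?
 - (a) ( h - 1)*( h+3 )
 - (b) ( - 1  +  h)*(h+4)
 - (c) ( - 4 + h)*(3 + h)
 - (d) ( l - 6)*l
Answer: a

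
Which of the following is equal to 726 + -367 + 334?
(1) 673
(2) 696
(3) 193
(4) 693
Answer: 4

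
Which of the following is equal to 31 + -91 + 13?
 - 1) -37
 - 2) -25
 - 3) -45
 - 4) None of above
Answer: 4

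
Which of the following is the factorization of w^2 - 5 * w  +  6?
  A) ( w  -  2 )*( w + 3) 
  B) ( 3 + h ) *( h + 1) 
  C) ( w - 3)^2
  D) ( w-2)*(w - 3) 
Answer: D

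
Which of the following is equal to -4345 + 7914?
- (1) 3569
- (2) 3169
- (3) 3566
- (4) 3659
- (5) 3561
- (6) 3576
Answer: 1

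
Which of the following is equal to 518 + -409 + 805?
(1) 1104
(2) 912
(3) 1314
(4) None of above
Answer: 4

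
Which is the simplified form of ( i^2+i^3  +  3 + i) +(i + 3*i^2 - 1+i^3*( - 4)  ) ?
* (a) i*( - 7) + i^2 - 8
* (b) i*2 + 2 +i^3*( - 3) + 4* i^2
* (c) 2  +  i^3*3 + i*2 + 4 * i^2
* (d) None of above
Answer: b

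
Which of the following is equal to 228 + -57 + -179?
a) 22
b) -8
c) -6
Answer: b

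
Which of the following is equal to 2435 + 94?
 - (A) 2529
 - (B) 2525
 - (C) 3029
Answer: A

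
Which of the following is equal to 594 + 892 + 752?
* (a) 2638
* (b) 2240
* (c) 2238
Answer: c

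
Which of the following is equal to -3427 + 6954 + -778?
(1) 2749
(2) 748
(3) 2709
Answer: 1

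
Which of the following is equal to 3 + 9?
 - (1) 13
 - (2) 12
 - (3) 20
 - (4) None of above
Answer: 2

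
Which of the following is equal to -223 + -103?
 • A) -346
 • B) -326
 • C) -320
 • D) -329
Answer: B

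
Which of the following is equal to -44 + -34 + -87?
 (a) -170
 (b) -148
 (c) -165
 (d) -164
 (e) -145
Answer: c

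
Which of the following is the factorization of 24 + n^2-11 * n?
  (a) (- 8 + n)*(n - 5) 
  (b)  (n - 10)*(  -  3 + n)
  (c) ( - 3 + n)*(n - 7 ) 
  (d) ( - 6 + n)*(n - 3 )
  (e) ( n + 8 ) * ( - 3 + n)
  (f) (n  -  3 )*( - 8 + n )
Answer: f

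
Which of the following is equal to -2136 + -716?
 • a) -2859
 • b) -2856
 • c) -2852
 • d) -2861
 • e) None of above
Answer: c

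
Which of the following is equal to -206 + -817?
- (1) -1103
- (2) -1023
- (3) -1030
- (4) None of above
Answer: 2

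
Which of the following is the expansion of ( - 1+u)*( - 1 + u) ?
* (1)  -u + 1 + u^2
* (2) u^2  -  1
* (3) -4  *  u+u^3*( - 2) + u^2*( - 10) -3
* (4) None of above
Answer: 4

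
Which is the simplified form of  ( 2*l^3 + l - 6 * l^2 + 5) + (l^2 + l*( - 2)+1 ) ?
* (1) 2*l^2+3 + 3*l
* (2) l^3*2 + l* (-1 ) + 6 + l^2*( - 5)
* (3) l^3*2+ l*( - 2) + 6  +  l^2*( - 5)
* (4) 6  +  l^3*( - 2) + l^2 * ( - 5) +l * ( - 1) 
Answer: 2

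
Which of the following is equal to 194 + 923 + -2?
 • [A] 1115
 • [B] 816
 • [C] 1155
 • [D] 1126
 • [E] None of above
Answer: A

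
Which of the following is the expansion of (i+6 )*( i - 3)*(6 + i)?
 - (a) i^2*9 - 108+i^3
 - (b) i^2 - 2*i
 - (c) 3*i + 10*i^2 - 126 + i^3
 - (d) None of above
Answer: a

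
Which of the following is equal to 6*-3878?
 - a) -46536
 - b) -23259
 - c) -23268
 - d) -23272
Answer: c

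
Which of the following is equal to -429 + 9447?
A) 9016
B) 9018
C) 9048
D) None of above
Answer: B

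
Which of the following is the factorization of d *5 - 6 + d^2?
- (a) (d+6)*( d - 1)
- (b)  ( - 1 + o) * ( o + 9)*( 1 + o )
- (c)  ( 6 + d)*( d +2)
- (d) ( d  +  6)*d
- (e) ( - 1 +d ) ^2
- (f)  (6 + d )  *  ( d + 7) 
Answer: a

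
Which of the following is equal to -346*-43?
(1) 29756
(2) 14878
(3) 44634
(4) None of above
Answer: 2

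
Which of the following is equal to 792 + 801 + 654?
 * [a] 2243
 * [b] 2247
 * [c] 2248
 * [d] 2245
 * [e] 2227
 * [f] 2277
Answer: b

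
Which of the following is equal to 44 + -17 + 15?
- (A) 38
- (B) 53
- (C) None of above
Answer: C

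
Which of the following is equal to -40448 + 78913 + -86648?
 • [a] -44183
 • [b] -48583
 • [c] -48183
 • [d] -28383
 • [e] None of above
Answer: c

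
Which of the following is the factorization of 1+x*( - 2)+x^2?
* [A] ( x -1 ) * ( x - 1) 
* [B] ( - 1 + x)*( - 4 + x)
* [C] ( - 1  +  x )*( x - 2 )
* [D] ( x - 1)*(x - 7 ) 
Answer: A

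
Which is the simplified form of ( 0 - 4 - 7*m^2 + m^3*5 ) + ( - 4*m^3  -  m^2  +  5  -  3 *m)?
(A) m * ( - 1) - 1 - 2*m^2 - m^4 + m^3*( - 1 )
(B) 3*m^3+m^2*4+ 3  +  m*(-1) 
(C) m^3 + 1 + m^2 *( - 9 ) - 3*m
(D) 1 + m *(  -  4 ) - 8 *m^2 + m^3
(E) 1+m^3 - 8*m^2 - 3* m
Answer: E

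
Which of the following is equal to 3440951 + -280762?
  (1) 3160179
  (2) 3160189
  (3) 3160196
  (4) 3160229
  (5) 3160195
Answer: 2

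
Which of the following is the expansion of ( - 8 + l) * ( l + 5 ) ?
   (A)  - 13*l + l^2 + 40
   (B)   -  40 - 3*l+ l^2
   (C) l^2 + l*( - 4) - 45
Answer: B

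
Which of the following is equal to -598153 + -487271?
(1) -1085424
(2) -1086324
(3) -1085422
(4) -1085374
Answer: 1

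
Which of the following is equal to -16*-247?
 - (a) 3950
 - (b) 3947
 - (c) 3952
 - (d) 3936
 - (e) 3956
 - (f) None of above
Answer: c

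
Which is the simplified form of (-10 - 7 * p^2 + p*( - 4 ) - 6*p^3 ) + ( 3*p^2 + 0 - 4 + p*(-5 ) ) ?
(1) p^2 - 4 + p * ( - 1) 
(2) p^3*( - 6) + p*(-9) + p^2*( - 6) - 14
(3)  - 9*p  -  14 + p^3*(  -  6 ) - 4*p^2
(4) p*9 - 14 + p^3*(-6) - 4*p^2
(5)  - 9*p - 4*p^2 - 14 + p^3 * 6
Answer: 3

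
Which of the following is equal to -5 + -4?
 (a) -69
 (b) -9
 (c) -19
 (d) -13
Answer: b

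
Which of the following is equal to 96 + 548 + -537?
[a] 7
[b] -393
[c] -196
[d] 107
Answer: d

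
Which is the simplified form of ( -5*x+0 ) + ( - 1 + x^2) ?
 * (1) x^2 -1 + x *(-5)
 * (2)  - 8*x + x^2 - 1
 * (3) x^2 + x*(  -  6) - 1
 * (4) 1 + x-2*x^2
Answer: 1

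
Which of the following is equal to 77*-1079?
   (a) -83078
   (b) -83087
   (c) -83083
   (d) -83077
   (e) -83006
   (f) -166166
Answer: c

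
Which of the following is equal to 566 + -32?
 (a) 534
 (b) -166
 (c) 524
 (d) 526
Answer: a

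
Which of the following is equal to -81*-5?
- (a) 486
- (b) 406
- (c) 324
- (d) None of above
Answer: d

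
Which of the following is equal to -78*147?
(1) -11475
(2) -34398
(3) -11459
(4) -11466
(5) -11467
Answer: 4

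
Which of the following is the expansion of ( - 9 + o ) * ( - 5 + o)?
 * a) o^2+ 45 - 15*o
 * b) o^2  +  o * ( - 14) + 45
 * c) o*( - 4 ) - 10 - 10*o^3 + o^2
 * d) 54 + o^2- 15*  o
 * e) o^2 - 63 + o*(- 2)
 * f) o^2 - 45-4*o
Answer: b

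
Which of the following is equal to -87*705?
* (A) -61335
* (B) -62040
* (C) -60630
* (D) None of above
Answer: A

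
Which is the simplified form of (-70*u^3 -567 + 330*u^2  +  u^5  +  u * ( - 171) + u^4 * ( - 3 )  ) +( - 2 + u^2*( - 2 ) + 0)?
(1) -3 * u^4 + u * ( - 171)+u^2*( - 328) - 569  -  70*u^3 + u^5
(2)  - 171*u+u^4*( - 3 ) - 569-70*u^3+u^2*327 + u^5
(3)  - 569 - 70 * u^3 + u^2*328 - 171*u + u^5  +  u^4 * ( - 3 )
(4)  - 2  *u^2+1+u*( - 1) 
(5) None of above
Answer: 3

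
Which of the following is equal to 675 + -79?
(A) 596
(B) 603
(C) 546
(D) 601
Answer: A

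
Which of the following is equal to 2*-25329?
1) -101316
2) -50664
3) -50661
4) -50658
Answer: 4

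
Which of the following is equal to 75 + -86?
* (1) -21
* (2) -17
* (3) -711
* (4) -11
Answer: 4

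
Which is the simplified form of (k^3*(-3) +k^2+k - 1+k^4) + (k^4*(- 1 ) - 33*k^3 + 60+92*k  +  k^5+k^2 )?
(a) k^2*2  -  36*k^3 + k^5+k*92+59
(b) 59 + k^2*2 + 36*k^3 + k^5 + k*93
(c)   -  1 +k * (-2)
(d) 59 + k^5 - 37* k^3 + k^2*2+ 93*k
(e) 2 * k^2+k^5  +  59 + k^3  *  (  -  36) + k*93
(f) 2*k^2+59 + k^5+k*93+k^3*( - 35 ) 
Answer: e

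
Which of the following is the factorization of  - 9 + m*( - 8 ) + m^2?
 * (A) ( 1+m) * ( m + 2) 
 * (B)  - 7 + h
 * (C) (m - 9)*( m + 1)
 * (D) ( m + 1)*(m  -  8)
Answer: C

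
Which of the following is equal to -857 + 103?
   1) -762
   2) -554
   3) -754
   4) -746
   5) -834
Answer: 3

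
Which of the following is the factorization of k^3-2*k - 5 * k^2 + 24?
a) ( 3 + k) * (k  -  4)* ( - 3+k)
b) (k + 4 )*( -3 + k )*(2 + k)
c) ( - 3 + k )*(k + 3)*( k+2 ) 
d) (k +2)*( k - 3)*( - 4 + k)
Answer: d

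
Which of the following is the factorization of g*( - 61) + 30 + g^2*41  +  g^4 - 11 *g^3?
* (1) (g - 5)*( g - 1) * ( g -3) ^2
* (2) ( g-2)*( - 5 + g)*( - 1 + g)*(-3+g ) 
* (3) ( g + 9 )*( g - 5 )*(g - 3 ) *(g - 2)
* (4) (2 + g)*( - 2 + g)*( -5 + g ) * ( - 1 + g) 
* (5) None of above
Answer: 2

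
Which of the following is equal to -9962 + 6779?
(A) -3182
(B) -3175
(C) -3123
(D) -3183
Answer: D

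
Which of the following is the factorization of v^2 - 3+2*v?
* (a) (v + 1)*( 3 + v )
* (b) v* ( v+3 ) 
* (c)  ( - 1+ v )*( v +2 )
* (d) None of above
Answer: d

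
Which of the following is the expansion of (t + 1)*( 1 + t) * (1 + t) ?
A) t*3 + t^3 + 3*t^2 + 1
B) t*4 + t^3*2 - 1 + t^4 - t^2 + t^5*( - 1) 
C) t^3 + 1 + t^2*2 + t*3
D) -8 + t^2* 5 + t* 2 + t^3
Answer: A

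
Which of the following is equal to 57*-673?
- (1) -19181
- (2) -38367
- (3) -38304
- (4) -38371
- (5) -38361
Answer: 5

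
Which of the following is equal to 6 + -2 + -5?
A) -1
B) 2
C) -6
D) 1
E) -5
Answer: A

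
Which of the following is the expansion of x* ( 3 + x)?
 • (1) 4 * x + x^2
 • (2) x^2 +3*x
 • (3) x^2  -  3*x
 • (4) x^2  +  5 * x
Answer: 2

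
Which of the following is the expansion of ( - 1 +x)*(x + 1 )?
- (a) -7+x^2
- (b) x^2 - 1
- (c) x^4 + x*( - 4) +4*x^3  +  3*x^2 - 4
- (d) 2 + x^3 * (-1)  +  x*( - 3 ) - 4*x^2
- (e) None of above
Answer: b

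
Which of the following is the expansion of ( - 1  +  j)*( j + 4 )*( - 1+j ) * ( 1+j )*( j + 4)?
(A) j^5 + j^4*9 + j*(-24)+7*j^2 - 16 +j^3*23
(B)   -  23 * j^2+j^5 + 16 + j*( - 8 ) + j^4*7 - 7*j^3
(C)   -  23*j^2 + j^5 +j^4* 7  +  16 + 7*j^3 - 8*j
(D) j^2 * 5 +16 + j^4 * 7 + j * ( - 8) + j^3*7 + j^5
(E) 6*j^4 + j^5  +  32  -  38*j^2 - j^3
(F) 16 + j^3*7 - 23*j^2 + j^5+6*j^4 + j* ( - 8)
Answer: C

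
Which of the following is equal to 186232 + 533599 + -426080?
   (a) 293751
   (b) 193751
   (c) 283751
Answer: a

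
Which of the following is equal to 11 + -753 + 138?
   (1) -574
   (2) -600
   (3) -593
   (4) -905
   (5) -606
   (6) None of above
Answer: 6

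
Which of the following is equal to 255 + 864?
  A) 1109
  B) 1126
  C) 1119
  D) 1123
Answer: C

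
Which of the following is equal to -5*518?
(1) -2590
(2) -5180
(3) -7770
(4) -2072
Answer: 1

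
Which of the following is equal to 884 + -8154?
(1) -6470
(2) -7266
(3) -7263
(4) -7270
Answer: 4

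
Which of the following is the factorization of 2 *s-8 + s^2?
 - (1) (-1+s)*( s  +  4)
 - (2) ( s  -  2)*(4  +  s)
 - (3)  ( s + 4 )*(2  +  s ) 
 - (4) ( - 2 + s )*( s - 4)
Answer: 2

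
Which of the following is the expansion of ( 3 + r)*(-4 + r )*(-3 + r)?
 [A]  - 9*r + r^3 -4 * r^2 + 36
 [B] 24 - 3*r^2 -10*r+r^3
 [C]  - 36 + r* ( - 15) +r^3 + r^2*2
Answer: A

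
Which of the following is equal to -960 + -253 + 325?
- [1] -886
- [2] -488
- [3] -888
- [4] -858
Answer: 3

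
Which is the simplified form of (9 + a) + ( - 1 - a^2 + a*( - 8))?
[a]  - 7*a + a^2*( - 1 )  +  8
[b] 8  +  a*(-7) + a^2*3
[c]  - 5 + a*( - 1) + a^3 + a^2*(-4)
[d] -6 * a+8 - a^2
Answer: a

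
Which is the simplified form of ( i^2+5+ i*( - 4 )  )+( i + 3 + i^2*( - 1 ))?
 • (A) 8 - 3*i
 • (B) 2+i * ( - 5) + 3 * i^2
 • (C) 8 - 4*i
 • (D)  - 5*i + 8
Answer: A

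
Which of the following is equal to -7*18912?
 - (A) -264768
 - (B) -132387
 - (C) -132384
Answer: C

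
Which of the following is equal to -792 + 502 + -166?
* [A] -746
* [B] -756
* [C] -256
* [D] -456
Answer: D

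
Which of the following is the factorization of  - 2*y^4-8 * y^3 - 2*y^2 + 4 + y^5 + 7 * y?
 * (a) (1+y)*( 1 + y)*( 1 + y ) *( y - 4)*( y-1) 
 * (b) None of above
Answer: a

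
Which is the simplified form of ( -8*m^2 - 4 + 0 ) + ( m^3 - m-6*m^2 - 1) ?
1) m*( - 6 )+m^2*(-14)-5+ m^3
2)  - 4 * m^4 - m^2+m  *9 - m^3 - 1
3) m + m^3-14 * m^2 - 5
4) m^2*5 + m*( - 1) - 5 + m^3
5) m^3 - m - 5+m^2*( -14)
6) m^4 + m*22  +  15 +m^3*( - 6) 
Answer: 5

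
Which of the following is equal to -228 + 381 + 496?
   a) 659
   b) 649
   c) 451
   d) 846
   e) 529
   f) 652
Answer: b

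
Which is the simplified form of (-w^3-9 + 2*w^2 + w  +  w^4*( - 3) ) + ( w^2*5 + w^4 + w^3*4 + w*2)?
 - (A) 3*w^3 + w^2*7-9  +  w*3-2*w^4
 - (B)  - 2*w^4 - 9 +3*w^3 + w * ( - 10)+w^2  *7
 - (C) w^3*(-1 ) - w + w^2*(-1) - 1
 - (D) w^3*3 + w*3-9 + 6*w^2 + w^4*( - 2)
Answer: A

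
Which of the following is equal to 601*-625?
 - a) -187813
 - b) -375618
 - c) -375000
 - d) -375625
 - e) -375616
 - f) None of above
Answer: d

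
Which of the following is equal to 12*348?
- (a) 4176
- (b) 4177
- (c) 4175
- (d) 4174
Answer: a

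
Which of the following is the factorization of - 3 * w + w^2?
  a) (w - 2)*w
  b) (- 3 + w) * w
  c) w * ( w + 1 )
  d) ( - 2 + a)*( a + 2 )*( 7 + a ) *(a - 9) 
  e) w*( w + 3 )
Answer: b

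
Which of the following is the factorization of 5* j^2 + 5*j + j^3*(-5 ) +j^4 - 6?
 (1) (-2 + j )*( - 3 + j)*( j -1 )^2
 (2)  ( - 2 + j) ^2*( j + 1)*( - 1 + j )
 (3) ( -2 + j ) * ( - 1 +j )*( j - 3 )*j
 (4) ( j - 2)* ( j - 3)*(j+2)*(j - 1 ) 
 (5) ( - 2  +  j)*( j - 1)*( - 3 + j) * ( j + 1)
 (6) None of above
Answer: 5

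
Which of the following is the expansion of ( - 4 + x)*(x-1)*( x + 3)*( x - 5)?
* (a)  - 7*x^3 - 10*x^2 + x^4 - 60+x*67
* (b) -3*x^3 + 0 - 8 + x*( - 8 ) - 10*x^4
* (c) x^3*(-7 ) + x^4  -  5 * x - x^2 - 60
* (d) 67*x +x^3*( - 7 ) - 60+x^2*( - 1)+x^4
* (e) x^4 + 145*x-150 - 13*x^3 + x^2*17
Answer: d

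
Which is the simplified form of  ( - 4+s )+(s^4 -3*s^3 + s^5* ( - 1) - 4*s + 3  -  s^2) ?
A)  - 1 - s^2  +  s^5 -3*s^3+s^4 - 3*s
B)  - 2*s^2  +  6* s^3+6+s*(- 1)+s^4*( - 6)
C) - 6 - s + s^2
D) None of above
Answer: D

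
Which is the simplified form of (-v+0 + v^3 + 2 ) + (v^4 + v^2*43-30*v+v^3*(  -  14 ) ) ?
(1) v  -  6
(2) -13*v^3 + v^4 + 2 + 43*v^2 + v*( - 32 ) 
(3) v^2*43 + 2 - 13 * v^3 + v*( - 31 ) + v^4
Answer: 3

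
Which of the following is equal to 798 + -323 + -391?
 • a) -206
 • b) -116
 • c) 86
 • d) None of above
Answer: d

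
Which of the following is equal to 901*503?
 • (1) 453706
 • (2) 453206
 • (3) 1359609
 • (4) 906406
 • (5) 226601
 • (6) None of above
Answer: 6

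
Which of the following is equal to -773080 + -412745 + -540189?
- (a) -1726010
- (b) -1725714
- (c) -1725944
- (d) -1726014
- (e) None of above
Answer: d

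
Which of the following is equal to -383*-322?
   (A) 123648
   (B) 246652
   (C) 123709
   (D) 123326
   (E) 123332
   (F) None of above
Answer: D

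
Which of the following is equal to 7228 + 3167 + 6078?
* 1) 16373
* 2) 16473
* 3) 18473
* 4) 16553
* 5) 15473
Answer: 2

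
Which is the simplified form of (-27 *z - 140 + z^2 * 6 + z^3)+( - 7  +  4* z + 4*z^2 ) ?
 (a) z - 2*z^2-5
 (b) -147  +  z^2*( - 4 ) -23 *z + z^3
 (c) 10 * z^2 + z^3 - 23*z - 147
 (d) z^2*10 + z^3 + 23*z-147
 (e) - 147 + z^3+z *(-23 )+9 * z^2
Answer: c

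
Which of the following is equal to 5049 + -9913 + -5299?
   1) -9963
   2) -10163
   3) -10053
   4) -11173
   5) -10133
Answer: 2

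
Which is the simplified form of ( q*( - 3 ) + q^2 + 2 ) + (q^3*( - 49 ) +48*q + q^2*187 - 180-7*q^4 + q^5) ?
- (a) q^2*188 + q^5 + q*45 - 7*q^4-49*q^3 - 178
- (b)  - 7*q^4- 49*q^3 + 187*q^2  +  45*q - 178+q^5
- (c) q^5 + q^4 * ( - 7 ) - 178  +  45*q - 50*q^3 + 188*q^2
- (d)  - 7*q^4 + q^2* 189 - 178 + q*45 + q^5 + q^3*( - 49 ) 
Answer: a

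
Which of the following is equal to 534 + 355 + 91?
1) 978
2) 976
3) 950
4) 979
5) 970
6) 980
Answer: 6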